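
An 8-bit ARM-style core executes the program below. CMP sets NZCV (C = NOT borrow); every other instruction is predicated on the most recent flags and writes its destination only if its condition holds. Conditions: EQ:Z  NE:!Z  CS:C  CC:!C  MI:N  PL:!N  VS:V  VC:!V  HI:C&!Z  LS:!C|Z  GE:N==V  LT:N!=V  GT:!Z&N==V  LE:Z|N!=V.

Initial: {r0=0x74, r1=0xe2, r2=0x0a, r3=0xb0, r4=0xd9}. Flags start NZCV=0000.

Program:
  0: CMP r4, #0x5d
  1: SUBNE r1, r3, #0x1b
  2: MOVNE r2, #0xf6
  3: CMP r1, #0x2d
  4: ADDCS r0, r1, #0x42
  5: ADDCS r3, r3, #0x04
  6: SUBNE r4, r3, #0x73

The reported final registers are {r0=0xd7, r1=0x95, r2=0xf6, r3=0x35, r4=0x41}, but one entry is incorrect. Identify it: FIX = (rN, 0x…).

0: ✓ CMP  NZCV=0011
1: ✓ SUBNE  r1←0x95
2: ✓ MOVNE  r2←0xf6
3: ✓ CMP  NZCV=0011
4: ✓ ADDCS  r0←0xd7
5: ✓ ADDCS  r3←0xb4
6: ✓ SUBNE  r4←0x41

FIX = (r3, 0xb4)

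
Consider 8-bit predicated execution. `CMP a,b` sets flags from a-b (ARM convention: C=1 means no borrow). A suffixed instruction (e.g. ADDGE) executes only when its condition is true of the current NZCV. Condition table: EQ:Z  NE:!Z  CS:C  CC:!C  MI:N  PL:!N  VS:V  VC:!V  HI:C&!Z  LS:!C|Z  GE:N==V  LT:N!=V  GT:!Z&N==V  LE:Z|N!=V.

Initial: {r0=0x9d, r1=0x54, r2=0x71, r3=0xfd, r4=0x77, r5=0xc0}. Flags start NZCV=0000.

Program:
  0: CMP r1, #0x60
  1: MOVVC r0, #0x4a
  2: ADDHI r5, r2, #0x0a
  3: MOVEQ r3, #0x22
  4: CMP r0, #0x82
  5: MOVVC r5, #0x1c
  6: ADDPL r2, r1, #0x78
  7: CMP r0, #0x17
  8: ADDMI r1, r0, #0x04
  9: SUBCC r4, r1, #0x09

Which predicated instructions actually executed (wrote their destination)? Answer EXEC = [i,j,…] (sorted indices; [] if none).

[0] flags=1000 → (cmp)
[1] flags=1000 VC?T → r0=0x4a
[2] flags=1000 HI?F → skip
[3] flags=1000 EQ?F → skip
[4] flags=1001 → (cmp)
[5] flags=1001 VC?F → skip
[6] flags=1001 PL?F → skip
[7] flags=0010 → (cmp)
[8] flags=0010 MI?F → skip
[9] flags=0010 CC?F → skip

EXEC = [1]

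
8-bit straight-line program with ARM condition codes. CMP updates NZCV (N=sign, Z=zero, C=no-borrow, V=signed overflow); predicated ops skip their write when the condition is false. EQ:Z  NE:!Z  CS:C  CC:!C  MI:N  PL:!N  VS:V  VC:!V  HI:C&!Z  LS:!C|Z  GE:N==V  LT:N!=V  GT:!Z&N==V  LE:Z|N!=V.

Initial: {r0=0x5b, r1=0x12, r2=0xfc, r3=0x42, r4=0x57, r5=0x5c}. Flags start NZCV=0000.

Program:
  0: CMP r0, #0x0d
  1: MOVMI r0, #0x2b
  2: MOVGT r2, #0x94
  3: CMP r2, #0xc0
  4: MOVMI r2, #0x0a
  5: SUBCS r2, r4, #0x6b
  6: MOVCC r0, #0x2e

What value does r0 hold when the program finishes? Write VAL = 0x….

VAL = 0x2e

[0] flags=0010 → (cmp)
[1] flags=0010 MI?F → skip
[2] flags=0010 GT?T → r2=0x94
[3] flags=1000 → (cmp)
[4] flags=1000 MI?T → r2=0x0a
[5] flags=1000 CS?F → skip
[6] flags=1000 CC?T → r0=0x2e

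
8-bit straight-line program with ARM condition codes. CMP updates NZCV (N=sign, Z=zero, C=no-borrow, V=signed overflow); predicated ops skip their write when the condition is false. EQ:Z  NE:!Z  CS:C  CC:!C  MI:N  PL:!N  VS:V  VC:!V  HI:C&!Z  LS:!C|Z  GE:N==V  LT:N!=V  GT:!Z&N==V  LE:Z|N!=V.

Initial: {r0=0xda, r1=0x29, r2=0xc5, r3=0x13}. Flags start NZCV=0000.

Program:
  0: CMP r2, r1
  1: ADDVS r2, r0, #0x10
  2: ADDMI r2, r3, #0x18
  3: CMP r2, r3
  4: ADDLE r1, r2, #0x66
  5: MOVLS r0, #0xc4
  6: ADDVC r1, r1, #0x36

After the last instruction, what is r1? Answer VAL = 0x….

VAL = 0x5f

0: ✓ CMP  NZCV=1010
1: · ADDVS
2: ✓ ADDMI  r2←0x2b
3: ✓ CMP  NZCV=0010
4: · ADDLE
5: · MOVLS
6: ✓ ADDVC  r1←0x5f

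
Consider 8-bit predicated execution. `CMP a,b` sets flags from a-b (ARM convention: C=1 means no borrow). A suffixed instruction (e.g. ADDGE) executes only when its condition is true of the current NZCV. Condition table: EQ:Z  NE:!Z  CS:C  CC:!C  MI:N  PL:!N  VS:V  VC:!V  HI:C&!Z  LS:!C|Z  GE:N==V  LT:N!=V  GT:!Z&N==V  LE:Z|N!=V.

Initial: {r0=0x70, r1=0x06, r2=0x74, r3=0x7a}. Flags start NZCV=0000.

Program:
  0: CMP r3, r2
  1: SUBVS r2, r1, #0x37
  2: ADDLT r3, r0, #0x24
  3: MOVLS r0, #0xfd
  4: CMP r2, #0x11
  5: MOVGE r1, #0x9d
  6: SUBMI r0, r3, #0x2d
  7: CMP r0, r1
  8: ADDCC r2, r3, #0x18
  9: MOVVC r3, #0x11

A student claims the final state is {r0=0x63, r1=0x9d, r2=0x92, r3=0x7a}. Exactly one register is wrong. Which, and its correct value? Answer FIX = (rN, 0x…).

FIX = (r0, 0x70)

[0] flags=0010 → (cmp)
[1] flags=0010 VS?F → skip
[2] flags=0010 LT?F → skip
[3] flags=0010 LS?F → skip
[4] flags=0010 → (cmp)
[5] flags=0010 GE?T → r1=0x9d
[6] flags=0010 MI?F → skip
[7] flags=1001 → (cmp)
[8] flags=1001 CC?T → r2=0x92
[9] flags=1001 VC?F → skip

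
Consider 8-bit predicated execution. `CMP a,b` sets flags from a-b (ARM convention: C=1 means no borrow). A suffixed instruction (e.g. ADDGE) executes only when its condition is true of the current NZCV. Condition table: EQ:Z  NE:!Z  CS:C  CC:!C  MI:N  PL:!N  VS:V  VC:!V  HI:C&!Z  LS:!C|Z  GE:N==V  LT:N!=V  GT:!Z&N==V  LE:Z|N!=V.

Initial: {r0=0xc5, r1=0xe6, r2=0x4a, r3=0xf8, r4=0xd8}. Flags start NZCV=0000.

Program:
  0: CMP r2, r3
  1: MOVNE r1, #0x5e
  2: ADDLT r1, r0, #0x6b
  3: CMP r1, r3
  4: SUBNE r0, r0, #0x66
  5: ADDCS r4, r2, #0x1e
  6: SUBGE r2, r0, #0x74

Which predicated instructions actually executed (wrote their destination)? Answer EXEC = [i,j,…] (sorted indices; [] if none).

EXEC = [1,4,6]

[0] flags=0000 → (cmp)
[1] flags=0000 NE?T → r1=0x5e
[2] flags=0000 LT?F → skip
[3] flags=0000 → (cmp)
[4] flags=0000 NE?T → r0=0x5f
[5] flags=0000 CS?F → skip
[6] flags=0000 GE?T → r2=0xeb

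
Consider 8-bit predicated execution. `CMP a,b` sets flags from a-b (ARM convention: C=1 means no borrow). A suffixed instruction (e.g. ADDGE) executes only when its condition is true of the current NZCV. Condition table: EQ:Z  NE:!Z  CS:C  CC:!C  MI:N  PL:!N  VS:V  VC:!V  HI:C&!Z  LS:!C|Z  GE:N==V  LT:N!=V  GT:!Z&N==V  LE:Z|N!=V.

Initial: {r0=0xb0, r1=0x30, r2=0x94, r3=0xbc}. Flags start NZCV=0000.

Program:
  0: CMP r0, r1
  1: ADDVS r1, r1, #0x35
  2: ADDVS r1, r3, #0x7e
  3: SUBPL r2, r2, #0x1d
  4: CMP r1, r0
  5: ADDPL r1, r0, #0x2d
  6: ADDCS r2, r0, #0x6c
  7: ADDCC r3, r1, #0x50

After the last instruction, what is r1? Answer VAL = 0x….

VAL = 0x30

[0] flags=1010 → (cmp)
[1] flags=1010 VS?F → skip
[2] flags=1010 VS?F → skip
[3] flags=1010 PL?F → skip
[4] flags=1001 → (cmp)
[5] flags=1001 PL?F → skip
[6] flags=1001 CS?F → skip
[7] flags=1001 CC?T → r3=0x80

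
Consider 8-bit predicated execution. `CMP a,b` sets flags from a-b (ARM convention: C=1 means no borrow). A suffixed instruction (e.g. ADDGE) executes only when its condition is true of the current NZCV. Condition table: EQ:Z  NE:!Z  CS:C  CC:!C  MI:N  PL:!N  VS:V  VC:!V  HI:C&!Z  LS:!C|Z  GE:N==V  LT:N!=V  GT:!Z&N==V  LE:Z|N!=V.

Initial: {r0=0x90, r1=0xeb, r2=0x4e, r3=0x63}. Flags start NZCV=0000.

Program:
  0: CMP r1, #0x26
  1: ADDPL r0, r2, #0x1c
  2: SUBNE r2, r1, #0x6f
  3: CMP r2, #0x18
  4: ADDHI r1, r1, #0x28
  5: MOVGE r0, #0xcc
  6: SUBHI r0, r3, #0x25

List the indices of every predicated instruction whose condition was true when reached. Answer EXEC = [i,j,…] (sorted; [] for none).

EXEC = [2,4,5,6]

0: ✓ CMP  NZCV=1010
1: · ADDPL
2: ✓ SUBNE  r2←0x7c
3: ✓ CMP  NZCV=0010
4: ✓ ADDHI  r1←0x13
5: ✓ MOVGE  r0←0xcc
6: ✓ SUBHI  r0←0x3e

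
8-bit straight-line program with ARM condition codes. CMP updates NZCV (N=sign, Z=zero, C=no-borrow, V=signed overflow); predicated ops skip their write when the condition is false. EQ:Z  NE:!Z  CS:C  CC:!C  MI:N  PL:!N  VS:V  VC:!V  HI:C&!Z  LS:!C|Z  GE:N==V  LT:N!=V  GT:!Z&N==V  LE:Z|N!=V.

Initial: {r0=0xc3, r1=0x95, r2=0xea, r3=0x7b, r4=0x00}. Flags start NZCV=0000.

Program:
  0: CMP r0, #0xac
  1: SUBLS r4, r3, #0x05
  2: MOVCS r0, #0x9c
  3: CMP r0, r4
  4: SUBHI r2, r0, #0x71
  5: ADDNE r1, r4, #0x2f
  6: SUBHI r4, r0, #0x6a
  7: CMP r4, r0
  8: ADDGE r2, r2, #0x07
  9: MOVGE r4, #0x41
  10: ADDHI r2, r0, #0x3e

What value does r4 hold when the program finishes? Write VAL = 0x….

VAL = 0x41

0: ✓ CMP  NZCV=0010
1: · SUBLS
2: ✓ MOVCS  r0←0x9c
3: ✓ CMP  NZCV=1010
4: ✓ SUBHI  r2←0x2b
5: ✓ ADDNE  r1←0x2f
6: ✓ SUBHI  r4←0x32
7: ✓ CMP  NZCV=1001
8: ✓ ADDGE  r2←0x32
9: ✓ MOVGE  r4←0x41
10: · ADDHI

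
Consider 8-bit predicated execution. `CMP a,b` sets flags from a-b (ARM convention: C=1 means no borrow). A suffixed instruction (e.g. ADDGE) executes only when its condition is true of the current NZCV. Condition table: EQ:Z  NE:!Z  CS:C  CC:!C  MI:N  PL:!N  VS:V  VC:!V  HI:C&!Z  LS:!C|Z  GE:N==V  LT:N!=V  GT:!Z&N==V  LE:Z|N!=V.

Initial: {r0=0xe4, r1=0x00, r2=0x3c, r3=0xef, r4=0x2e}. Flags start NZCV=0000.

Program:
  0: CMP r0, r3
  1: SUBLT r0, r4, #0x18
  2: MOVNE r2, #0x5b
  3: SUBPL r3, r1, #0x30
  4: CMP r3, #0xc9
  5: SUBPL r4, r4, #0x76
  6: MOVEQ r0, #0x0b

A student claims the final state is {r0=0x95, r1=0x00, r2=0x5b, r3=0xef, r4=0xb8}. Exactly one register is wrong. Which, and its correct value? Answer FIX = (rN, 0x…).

FIX = (r0, 0x16)

[0] flags=1000 → (cmp)
[1] flags=1000 LT?T → r0=0x16
[2] flags=1000 NE?T → r2=0x5b
[3] flags=1000 PL?F → skip
[4] flags=0010 → (cmp)
[5] flags=0010 PL?T → r4=0xb8
[6] flags=0010 EQ?F → skip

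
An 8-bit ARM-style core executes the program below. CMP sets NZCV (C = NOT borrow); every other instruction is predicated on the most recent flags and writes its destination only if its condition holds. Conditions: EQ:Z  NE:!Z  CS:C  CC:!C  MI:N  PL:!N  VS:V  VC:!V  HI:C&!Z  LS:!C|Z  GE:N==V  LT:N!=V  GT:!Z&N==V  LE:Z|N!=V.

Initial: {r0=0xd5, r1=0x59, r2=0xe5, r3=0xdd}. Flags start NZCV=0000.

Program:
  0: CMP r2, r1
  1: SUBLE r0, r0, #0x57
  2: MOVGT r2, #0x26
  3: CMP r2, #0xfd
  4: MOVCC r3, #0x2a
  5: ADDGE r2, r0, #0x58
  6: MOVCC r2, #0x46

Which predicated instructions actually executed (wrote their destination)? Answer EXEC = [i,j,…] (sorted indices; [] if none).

0: ✓ CMP  NZCV=1010
1: ✓ SUBLE  r0←0x7e
2: · MOVGT
3: ✓ CMP  NZCV=1000
4: ✓ MOVCC  r3←0x2a
5: · ADDGE
6: ✓ MOVCC  r2←0x46

EXEC = [1,4,6]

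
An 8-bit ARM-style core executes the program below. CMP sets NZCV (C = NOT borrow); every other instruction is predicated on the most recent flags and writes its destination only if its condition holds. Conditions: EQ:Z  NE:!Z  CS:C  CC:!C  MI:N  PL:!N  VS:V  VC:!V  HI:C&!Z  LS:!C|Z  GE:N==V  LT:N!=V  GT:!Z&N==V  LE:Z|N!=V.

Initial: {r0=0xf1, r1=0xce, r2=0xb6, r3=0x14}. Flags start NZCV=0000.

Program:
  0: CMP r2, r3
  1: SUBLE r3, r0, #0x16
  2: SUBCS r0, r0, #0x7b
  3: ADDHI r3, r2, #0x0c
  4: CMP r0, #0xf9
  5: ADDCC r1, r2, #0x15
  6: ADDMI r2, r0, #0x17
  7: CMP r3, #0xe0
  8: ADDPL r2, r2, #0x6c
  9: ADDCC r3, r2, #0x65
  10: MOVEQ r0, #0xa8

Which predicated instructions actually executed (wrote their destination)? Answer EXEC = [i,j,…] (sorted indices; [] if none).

EXEC = [1,2,3,5,9]

0: ✓ CMP  NZCV=1010
1: ✓ SUBLE  r3←0xdb
2: ✓ SUBCS  r0←0x76
3: ✓ ADDHI  r3←0xc2
4: ✓ CMP  NZCV=0000
5: ✓ ADDCC  r1←0xcb
6: · ADDMI
7: ✓ CMP  NZCV=1000
8: · ADDPL
9: ✓ ADDCC  r3←0x1b
10: · MOVEQ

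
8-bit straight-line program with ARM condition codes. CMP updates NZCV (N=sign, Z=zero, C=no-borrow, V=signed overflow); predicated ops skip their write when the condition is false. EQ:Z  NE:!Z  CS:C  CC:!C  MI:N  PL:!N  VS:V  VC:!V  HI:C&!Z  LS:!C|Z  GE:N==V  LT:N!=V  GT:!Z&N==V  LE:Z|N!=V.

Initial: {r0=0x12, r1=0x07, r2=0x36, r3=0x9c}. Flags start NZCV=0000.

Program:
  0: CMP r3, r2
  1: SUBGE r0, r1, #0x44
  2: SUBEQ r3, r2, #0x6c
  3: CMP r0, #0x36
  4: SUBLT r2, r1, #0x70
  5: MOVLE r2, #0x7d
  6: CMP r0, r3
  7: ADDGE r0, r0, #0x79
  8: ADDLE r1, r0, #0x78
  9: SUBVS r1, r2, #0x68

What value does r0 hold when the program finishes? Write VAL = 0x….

0: ✓ CMP  NZCV=0011
1: · SUBGE
2: · SUBEQ
3: ✓ CMP  NZCV=1000
4: ✓ SUBLT  r2←0x97
5: ✓ MOVLE  r2←0x7d
6: ✓ CMP  NZCV=0000
7: ✓ ADDGE  r0←0x8b
8: · ADDLE
9: · SUBVS

VAL = 0x8b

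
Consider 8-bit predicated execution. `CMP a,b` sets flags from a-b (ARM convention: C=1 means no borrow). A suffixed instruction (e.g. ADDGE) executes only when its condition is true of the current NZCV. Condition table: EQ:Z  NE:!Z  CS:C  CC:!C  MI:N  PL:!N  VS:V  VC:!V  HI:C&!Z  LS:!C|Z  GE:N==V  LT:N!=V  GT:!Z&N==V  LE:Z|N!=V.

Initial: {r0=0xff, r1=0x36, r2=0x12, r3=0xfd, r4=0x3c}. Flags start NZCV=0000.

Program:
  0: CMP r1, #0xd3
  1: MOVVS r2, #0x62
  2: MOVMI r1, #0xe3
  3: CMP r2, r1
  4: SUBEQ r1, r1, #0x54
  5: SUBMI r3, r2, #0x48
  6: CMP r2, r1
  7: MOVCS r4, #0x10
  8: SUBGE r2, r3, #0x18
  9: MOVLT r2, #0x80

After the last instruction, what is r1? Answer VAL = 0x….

VAL = 0x36

[0] flags=0000 → (cmp)
[1] flags=0000 VS?F → skip
[2] flags=0000 MI?F → skip
[3] flags=1000 → (cmp)
[4] flags=1000 EQ?F → skip
[5] flags=1000 MI?T → r3=0xca
[6] flags=1000 → (cmp)
[7] flags=1000 CS?F → skip
[8] flags=1000 GE?F → skip
[9] flags=1000 LT?T → r2=0x80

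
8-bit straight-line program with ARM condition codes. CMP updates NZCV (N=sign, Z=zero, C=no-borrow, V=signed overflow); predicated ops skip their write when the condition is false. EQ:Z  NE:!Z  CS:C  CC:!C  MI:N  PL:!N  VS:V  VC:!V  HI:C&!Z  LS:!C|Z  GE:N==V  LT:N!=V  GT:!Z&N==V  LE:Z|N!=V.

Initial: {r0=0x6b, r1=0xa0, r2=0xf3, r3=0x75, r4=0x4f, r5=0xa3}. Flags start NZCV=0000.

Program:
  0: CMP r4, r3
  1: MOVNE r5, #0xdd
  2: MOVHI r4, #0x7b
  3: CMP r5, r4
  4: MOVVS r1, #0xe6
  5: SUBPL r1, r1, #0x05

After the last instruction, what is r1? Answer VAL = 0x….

VAL = 0xa0

[0] flags=1000 → (cmp)
[1] flags=1000 NE?T → r5=0xdd
[2] flags=1000 HI?F → skip
[3] flags=1010 → (cmp)
[4] flags=1010 VS?F → skip
[5] flags=1010 PL?F → skip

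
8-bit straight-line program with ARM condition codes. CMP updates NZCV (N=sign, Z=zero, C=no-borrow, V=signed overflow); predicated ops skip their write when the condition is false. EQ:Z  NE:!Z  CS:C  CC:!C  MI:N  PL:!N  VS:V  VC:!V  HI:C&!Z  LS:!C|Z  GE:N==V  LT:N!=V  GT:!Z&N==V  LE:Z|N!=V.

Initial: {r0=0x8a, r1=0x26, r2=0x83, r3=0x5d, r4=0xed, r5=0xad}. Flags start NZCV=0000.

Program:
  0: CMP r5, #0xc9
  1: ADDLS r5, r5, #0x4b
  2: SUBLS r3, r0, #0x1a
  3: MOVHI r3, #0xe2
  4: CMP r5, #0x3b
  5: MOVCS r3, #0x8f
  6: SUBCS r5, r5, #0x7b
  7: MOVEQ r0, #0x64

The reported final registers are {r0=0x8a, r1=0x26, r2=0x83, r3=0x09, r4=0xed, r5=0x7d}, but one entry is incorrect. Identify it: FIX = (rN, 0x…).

FIX = (r3, 0x8f)

0: ✓ CMP  NZCV=1000
1: ✓ ADDLS  r5←0xf8
2: ✓ SUBLS  r3←0x70
3: · MOVHI
4: ✓ CMP  NZCV=1010
5: ✓ MOVCS  r3←0x8f
6: ✓ SUBCS  r5←0x7d
7: · MOVEQ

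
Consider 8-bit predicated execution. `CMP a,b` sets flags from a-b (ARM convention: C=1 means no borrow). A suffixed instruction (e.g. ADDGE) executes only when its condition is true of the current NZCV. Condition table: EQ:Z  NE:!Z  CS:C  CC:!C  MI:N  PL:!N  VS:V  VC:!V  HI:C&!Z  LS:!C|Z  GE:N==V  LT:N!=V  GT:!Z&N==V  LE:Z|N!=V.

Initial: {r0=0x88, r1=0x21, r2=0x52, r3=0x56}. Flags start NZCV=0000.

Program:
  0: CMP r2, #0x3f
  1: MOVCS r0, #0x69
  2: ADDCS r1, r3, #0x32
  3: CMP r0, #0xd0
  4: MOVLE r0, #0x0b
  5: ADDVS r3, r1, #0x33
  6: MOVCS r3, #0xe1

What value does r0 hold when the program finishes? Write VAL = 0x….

[0] flags=0010 → (cmp)
[1] flags=0010 CS?T → r0=0x69
[2] flags=0010 CS?T → r1=0x88
[3] flags=1001 → (cmp)
[4] flags=1001 LE?F → skip
[5] flags=1001 VS?T → r3=0xbb
[6] flags=1001 CS?F → skip

VAL = 0x69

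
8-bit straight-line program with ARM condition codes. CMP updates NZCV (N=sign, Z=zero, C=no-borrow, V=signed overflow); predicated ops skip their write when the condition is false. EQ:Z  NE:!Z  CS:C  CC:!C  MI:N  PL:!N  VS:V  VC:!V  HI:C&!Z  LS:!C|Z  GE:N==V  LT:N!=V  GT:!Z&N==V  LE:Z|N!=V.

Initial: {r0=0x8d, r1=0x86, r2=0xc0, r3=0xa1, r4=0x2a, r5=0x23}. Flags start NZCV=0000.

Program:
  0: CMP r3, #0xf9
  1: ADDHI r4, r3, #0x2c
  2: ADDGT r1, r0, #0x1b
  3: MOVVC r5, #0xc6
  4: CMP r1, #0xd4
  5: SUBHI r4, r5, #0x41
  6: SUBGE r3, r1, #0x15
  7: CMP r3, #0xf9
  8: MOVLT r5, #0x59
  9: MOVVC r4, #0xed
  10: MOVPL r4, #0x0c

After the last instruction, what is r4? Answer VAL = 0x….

0: ✓ CMP  NZCV=1000
1: · ADDHI
2: · ADDGT
3: ✓ MOVVC  r5←0xc6
4: ✓ CMP  NZCV=1000
5: · SUBHI
6: · SUBGE
7: ✓ CMP  NZCV=1000
8: ✓ MOVLT  r5←0x59
9: ✓ MOVVC  r4←0xed
10: · MOVPL

VAL = 0xed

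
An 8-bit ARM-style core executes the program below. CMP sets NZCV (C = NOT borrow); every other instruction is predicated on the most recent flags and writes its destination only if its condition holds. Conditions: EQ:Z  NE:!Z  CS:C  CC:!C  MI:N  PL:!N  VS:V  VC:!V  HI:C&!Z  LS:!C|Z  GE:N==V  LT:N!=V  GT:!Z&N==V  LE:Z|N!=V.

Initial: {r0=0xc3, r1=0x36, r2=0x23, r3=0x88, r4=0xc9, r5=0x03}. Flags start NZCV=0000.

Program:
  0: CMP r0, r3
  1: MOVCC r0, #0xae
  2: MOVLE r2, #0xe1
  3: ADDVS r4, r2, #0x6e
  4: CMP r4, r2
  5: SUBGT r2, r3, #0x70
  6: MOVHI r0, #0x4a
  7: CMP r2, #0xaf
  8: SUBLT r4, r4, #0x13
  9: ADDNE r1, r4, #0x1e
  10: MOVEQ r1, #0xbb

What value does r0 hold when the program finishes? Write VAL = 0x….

0: ✓ CMP  NZCV=0010
1: · MOVCC
2: · MOVLE
3: · ADDVS
4: ✓ CMP  NZCV=1010
5: · SUBGT
6: ✓ MOVHI  r0←0x4a
7: ✓ CMP  NZCV=0000
8: · SUBLT
9: ✓ ADDNE  r1←0xe7
10: · MOVEQ

VAL = 0x4a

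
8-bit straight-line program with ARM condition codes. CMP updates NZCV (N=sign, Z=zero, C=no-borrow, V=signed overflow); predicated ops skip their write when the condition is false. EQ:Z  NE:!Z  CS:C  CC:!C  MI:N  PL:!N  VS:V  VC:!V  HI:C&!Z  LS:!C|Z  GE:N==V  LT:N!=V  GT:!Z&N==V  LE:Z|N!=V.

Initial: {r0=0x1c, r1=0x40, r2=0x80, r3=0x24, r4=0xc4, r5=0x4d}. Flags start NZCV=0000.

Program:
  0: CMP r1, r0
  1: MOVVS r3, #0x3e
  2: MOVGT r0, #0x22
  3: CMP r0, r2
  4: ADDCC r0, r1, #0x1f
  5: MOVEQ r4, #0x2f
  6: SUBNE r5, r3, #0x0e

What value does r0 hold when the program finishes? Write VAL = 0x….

VAL = 0x5f

[0] flags=0010 → (cmp)
[1] flags=0010 VS?F → skip
[2] flags=0010 GT?T → r0=0x22
[3] flags=1001 → (cmp)
[4] flags=1001 CC?T → r0=0x5f
[5] flags=1001 EQ?F → skip
[6] flags=1001 NE?T → r5=0x16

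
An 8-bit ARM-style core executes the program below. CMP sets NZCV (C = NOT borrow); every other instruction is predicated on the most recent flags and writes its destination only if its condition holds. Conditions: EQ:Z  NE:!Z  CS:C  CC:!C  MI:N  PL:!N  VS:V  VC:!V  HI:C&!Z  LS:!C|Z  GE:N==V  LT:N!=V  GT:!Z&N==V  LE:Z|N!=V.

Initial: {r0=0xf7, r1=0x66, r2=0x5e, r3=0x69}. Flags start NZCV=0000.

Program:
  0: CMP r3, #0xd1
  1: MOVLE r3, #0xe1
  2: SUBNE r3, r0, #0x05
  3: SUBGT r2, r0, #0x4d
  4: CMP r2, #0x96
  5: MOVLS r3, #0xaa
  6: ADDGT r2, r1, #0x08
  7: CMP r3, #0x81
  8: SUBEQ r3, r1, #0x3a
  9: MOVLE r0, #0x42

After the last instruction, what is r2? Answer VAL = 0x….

VAL = 0x6e

0: ✓ CMP  NZCV=1001
1: · MOVLE
2: ✓ SUBNE  r3←0xf2
3: ✓ SUBGT  r2←0xaa
4: ✓ CMP  NZCV=0010
5: · MOVLS
6: ✓ ADDGT  r2←0x6e
7: ✓ CMP  NZCV=0010
8: · SUBEQ
9: · MOVLE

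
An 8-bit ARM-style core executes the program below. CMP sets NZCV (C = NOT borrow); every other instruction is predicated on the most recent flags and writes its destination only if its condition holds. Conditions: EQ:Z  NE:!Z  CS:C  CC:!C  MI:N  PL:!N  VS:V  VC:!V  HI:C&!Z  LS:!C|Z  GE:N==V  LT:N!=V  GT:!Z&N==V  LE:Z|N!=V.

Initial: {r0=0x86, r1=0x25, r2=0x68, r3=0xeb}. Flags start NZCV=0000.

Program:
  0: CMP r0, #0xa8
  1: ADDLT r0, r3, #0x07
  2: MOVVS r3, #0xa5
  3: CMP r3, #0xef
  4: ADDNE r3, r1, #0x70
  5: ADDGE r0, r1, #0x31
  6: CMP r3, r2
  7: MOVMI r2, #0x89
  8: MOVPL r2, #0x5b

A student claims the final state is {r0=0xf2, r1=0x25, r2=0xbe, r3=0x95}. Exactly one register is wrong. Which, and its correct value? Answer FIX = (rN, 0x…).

FIX = (r2, 0x5b)

0: ✓ CMP  NZCV=1000
1: ✓ ADDLT  r0←0xf2
2: · MOVVS
3: ✓ CMP  NZCV=1000
4: ✓ ADDNE  r3←0x95
5: · ADDGE
6: ✓ CMP  NZCV=0011
7: · MOVMI
8: ✓ MOVPL  r2←0x5b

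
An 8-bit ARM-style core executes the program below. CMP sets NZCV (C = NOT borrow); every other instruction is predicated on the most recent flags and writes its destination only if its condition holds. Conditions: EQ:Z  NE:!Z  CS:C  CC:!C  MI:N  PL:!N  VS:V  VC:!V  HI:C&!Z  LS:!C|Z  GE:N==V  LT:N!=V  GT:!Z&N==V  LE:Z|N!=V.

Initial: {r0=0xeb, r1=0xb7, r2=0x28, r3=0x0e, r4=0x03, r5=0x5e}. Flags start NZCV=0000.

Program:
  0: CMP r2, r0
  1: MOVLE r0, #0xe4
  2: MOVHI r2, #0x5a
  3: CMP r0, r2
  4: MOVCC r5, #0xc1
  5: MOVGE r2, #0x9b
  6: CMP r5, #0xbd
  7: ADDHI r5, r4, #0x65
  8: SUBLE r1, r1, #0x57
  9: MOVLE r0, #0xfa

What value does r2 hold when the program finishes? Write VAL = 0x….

0: ✓ CMP  NZCV=0000
1: · MOVLE
2: · MOVHI
3: ✓ CMP  NZCV=1010
4: · MOVCC
5: · MOVGE
6: ✓ CMP  NZCV=1001
7: · ADDHI
8: · SUBLE
9: · MOVLE

VAL = 0x28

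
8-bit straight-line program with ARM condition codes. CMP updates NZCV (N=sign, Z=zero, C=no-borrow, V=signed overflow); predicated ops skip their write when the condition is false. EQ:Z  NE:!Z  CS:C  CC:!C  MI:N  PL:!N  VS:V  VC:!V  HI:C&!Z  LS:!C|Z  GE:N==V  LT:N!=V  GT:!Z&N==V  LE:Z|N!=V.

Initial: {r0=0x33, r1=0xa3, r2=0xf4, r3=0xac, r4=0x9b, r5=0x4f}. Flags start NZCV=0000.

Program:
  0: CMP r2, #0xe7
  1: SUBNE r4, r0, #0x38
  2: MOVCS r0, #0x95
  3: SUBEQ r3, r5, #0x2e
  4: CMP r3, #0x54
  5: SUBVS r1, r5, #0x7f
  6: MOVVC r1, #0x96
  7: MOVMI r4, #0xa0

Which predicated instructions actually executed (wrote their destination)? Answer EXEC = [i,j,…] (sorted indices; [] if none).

EXEC = [1,2,5]

0: ✓ CMP  NZCV=0010
1: ✓ SUBNE  r4←0xfb
2: ✓ MOVCS  r0←0x95
3: · SUBEQ
4: ✓ CMP  NZCV=0011
5: ✓ SUBVS  r1←0xd0
6: · MOVVC
7: · MOVMI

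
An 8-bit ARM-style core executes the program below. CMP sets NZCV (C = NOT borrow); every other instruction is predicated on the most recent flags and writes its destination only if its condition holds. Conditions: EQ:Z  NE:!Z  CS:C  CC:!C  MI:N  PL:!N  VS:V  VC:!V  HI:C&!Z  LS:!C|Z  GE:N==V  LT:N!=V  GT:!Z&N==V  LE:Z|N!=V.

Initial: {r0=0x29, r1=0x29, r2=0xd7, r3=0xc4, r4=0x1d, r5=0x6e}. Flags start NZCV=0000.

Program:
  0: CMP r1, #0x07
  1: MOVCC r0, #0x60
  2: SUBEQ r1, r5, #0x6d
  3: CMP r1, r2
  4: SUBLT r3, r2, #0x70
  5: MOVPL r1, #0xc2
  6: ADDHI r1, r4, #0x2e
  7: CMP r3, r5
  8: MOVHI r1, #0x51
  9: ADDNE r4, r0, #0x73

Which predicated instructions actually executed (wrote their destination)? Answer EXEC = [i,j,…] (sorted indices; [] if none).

[0] flags=0010 → (cmp)
[1] flags=0010 CC?F → skip
[2] flags=0010 EQ?F → skip
[3] flags=0000 → (cmp)
[4] flags=0000 LT?F → skip
[5] flags=0000 PL?T → r1=0xc2
[6] flags=0000 HI?F → skip
[7] flags=0011 → (cmp)
[8] flags=0011 HI?T → r1=0x51
[9] flags=0011 NE?T → r4=0x9c

EXEC = [5,8,9]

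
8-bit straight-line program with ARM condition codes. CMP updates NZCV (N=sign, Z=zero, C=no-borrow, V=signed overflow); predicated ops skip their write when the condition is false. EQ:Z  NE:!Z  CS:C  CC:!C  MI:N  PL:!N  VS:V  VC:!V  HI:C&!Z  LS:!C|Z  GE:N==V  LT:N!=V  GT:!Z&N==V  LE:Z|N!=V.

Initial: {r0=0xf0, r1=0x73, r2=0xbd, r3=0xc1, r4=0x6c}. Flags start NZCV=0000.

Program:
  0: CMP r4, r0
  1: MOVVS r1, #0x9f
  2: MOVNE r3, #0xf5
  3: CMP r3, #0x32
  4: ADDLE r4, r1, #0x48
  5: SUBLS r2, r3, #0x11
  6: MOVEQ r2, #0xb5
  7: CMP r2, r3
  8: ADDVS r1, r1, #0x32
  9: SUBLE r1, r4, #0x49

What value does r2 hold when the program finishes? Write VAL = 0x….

VAL = 0xbd

[0] flags=0000 → (cmp)
[1] flags=0000 VS?F → skip
[2] flags=0000 NE?T → r3=0xf5
[3] flags=1010 → (cmp)
[4] flags=1010 LE?T → r4=0xbb
[5] flags=1010 LS?F → skip
[6] flags=1010 EQ?F → skip
[7] flags=1000 → (cmp)
[8] flags=1000 VS?F → skip
[9] flags=1000 LE?T → r1=0x72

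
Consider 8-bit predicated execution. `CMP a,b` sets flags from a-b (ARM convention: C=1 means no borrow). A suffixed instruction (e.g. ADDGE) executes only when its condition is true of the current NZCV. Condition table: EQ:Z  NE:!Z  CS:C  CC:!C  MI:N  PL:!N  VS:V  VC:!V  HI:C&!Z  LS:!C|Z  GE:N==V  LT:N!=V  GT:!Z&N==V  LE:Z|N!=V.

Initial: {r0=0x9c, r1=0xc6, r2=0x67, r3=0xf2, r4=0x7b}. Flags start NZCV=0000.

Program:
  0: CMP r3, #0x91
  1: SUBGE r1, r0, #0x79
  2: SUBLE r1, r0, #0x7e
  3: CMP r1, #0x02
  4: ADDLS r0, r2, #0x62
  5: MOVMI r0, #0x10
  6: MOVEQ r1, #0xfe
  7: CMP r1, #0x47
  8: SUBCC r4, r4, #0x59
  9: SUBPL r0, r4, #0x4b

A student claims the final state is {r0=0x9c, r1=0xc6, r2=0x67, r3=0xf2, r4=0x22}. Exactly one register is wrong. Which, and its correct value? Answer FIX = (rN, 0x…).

0: ✓ CMP  NZCV=0010
1: ✓ SUBGE  r1←0x23
2: · SUBLE
3: ✓ CMP  NZCV=0010
4: · ADDLS
5: · MOVMI
6: · MOVEQ
7: ✓ CMP  NZCV=1000
8: ✓ SUBCC  r4←0x22
9: · SUBPL

FIX = (r1, 0x23)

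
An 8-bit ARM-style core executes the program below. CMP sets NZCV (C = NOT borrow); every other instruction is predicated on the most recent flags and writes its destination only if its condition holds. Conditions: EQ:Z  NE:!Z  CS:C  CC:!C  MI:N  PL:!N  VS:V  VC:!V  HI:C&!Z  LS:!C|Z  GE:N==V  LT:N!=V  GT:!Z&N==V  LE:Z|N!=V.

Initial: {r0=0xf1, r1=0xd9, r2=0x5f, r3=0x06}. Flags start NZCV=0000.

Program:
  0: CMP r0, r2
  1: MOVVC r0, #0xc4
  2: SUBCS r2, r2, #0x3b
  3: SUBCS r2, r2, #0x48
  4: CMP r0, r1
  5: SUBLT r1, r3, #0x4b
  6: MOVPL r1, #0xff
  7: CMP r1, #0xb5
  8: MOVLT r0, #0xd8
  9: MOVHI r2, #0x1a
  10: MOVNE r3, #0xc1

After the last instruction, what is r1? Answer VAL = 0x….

0: ✓ CMP  NZCV=1010
1: ✓ MOVVC  r0←0xc4
2: ✓ SUBCS  r2←0x24
3: ✓ SUBCS  r2←0xdc
4: ✓ CMP  NZCV=1000
5: ✓ SUBLT  r1←0xbb
6: · MOVPL
7: ✓ CMP  NZCV=0010
8: · MOVLT
9: ✓ MOVHI  r2←0x1a
10: ✓ MOVNE  r3←0xc1

VAL = 0xbb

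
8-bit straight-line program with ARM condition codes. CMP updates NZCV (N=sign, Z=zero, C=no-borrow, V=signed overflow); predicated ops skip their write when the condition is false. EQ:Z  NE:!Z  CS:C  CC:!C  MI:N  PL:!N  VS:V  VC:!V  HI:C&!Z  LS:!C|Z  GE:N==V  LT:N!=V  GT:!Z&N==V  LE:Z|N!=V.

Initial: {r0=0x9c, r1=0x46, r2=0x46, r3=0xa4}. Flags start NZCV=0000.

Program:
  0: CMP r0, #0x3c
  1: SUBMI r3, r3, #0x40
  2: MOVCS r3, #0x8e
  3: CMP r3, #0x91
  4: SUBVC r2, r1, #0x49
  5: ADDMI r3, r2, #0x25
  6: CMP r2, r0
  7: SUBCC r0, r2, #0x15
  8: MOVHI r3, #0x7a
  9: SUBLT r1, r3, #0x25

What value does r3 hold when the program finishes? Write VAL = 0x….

VAL = 0x7a

0: ✓ CMP  NZCV=0011
1: · SUBMI
2: ✓ MOVCS  r3←0x8e
3: ✓ CMP  NZCV=1000
4: ✓ SUBVC  r2←0xfd
5: ✓ ADDMI  r3←0x22
6: ✓ CMP  NZCV=0010
7: · SUBCC
8: ✓ MOVHI  r3←0x7a
9: · SUBLT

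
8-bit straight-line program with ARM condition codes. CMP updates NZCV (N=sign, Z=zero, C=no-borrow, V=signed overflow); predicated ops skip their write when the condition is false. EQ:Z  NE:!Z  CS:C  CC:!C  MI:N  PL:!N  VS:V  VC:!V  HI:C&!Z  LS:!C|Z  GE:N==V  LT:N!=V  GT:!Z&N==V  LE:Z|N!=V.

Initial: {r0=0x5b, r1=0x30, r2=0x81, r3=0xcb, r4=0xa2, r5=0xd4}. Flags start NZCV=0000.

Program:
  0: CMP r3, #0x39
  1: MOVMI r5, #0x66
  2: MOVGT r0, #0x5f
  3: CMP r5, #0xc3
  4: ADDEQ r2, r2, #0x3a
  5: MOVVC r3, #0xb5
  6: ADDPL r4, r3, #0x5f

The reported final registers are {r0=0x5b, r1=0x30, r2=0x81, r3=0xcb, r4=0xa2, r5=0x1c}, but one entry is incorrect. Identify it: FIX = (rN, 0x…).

0: ✓ CMP  NZCV=1010
1: ✓ MOVMI  r5←0x66
2: · MOVGT
3: ✓ CMP  NZCV=1001
4: · ADDEQ
5: · MOVVC
6: · ADDPL

FIX = (r5, 0x66)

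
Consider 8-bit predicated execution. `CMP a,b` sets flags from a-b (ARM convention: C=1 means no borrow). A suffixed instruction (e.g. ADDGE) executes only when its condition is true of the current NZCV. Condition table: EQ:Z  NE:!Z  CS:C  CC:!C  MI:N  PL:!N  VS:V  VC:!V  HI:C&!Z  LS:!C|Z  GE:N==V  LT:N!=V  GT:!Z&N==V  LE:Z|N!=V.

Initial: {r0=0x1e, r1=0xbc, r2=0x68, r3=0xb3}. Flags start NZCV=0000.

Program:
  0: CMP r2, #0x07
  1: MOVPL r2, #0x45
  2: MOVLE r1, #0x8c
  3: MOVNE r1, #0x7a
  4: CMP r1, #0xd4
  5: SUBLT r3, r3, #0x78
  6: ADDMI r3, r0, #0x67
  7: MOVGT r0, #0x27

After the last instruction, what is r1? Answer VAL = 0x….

VAL = 0x7a

0: ✓ CMP  NZCV=0010
1: ✓ MOVPL  r2←0x45
2: · MOVLE
3: ✓ MOVNE  r1←0x7a
4: ✓ CMP  NZCV=1001
5: · SUBLT
6: ✓ ADDMI  r3←0x85
7: ✓ MOVGT  r0←0x27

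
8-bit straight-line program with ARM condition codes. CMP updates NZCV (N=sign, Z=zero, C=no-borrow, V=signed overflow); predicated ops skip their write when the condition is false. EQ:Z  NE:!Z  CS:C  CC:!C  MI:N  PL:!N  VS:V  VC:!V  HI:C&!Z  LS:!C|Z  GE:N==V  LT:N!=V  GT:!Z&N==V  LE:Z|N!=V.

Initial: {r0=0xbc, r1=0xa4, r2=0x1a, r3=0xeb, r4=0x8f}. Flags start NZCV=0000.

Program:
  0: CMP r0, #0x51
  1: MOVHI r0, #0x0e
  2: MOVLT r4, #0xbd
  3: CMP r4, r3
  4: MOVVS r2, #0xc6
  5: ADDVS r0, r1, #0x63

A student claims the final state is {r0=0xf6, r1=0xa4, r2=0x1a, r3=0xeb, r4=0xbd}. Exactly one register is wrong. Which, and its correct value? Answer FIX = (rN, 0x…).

0: ✓ CMP  NZCV=0011
1: ✓ MOVHI  r0←0x0e
2: ✓ MOVLT  r4←0xbd
3: ✓ CMP  NZCV=1000
4: · MOVVS
5: · ADDVS

FIX = (r0, 0x0e)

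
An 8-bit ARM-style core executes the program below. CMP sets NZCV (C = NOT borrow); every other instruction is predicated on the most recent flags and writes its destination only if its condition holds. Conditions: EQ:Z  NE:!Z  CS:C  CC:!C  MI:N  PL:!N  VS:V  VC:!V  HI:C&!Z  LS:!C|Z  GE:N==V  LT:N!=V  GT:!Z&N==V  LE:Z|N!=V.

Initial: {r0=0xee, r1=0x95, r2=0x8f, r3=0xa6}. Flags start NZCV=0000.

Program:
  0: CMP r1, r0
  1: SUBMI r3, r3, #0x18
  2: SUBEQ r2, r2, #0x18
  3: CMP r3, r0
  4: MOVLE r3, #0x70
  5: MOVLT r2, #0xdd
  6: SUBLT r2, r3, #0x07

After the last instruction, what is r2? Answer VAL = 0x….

0: ✓ CMP  NZCV=1000
1: ✓ SUBMI  r3←0x8e
2: · SUBEQ
3: ✓ CMP  NZCV=1000
4: ✓ MOVLE  r3←0x70
5: ✓ MOVLT  r2←0xdd
6: ✓ SUBLT  r2←0x69

VAL = 0x69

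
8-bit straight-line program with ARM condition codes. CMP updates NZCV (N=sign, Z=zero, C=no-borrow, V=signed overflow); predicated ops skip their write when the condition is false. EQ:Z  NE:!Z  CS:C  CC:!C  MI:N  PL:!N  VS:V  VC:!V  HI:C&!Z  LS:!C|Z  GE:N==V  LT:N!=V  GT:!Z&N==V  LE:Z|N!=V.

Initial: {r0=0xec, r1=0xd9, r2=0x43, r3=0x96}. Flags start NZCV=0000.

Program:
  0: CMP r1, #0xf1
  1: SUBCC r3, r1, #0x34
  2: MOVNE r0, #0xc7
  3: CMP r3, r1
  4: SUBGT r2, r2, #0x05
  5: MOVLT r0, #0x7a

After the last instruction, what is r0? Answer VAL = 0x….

[0] flags=1000 → (cmp)
[1] flags=1000 CC?T → r3=0xa5
[2] flags=1000 NE?T → r0=0xc7
[3] flags=1000 → (cmp)
[4] flags=1000 GT?F → skip
[5] flags=1000 LT?T → r0=0x7a

VAL = 0x7a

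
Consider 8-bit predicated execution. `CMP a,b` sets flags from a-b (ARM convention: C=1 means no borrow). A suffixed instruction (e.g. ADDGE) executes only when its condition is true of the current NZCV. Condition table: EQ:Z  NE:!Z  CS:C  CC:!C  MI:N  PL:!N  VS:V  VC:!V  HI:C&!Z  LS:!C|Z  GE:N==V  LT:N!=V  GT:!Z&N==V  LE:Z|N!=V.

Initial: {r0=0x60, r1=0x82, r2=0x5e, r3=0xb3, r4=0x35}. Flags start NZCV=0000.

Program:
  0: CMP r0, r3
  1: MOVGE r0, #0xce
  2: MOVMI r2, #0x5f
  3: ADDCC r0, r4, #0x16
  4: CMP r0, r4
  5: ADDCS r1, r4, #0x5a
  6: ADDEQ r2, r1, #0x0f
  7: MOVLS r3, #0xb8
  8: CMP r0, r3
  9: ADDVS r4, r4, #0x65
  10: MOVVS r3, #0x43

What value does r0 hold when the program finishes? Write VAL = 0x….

[0] flags=1001 → (cmp)
[1] flags=1001 GE?T → r0=0xce
[2] flags=1001 MI?T → r2=0x5f
[3] flags=1001 CC?T → r0=0x4b
[4] flags=0010 → (cmp)
[5] flags=0010 CS?T → r1=0x8f
[6] flags=0010 EQ?F → skip
[7] flags=0010 LS?F → skip
[8] flags=1001 → (cmp)
[9] flags=1001 VS?T → r4=0x9a
[10] flags=1001 VS?T → r3=0x43

VAL = 0x4b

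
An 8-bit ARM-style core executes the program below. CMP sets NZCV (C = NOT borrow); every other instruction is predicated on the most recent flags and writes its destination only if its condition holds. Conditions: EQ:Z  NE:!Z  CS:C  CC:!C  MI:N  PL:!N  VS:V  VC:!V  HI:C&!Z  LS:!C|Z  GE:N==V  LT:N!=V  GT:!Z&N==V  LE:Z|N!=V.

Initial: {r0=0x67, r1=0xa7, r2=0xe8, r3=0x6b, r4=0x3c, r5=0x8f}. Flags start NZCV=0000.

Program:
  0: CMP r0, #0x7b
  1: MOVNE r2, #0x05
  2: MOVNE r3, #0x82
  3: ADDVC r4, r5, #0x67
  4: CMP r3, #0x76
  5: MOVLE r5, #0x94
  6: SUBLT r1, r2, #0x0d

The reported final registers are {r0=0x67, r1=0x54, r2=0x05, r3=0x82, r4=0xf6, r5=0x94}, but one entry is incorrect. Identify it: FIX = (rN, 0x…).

0: ✓ CMP  NZCV=1000
1: ✓ MOVNE  r2←0x05
2: ✓ MOVNE  r3←0x82
3: ✓ ADDVC  r4←0xf6
4: ✓ CMP  NZCV=0011
5: ✓ MOVLE  r5←0x94
6: ✓ SUBLT  r1←0xf8

FIX = (r1, 0xf8)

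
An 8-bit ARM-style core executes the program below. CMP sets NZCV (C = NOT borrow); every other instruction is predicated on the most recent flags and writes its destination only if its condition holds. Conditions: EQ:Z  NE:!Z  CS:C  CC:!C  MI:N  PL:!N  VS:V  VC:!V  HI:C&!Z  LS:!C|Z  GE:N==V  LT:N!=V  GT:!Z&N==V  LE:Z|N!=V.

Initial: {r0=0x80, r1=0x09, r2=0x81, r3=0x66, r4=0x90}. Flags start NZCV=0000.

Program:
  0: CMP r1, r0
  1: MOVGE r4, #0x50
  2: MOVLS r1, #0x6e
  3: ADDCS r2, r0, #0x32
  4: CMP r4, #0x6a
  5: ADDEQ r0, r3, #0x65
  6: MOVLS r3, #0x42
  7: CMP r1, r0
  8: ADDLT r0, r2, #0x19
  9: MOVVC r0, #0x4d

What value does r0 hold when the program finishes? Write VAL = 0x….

[0] flags=1001 → (cmp)
[1] flags=1001 GE?T → r4=0x50
[2] flags=1001 LS?T → r1=0x6e
[3] flags=1001 CS?F → skip
[4] flags=1000 → (cmp)
[5] flags=1000 EQ?F → skip
[6] flags=1000 LS?T → r3=0x42
[7] flags=1001 → (cmp)
[8] flags=1001 LT?F → skip
[9] flags=1001 VC?F → skip

VAL = 0x80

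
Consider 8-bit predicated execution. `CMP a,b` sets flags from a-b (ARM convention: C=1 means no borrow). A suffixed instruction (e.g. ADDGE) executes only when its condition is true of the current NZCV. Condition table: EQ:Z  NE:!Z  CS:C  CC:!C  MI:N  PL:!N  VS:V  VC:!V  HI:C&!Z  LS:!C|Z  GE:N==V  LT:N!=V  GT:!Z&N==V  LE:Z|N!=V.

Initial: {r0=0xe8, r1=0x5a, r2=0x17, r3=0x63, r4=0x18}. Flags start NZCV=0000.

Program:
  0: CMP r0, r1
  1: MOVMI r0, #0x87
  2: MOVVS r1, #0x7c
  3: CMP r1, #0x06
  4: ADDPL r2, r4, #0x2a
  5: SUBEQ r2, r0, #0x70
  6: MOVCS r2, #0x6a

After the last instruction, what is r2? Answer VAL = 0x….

VAL = 0x6a

0: ✓ CMP  NZCV=1010
1: ✓ MOVMI  r0←0x87
2: · MOVVS
3: ✓ CMP  NZCV=0010
4: ✓ ADDPL  r2←0x42
5: · SUBEQ
6: ✓ MOVCS  r2←0x6a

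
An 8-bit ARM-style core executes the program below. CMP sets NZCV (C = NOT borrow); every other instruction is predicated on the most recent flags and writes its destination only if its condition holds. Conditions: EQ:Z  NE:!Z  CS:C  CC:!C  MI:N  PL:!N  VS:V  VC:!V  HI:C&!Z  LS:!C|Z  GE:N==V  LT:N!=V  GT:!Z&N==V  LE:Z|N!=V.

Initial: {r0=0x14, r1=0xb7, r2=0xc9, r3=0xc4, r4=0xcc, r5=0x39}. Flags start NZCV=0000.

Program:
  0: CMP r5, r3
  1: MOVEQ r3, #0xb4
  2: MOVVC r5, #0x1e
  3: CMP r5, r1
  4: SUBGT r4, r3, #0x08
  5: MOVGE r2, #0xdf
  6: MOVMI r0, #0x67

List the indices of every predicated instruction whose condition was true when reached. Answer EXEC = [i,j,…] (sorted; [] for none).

EXEC = [2,4,5]

[0] flags=0000 → (cmp)
[1] flags=0000 EQ?F → skip
[2] flags=0000 VC?T → r5=0x1e
[3] flags=0000 → (cmp)
[4] flags=0000 GT?T → r4=0xbc
[5] flags=0000 GE?T → r2=0xdf
[6] flags=0000 MI?F → skip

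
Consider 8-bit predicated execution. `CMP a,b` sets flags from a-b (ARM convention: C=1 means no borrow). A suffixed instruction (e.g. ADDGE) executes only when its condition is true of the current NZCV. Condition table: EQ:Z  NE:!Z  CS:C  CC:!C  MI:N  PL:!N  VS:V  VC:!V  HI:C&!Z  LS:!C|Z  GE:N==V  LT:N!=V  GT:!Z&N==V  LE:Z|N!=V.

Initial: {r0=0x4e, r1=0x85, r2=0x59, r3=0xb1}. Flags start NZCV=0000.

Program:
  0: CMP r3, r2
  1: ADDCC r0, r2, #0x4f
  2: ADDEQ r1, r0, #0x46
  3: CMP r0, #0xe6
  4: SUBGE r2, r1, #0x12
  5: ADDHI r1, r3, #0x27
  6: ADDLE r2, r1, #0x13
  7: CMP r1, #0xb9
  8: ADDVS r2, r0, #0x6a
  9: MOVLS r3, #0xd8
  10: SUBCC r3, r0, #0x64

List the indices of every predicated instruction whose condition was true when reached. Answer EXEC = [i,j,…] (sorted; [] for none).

[0] flags=0011 → (cmp)
[1] flags=0011 CC?F → skip
[2] flags=0011 EQ?F → skip
[3] flags=0000 → (cmp)
[4] flags=0000 GE?T → r2=0x73
[5] flags=0000 HI?F → skip
[6] flags=0000 LE?F → skip
[7] flags=1000 → (cmp)
[8] flags=1000 VS?F → skip
[9] flags=1000 LS?T → r3=0xd8
[10] flags=1000 CC?T → r3=0xea

EXEC = [4,9,10]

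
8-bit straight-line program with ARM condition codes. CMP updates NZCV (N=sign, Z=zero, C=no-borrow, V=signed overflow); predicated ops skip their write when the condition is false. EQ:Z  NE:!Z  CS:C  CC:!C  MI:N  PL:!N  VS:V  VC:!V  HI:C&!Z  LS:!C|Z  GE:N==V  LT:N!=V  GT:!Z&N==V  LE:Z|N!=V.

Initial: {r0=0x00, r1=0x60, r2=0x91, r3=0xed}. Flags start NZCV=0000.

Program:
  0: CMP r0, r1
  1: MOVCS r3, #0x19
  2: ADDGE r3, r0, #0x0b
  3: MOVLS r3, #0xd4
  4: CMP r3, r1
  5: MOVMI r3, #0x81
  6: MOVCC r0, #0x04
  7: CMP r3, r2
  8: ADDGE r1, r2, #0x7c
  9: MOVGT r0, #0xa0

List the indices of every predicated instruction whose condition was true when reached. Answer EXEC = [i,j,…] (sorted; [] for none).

EXEC = [3,8,9]

[0] flags=1000 → (cmp)
[1] flags=1000 CS?F → skip
[2] flags=1000 GE?F → skip
[3] flags=1000 LS?T → r3=0xd4
[4] flags=0011 → (cmp)
[5] flags=0011 MI?F → skip
[6] flags=0011 CC?F → skip
[7] flags=0010 → (cmp)
[8] flags=0010 GE?T → r1=0x0d
[9] flags=0010 GT?T → r0=0xa0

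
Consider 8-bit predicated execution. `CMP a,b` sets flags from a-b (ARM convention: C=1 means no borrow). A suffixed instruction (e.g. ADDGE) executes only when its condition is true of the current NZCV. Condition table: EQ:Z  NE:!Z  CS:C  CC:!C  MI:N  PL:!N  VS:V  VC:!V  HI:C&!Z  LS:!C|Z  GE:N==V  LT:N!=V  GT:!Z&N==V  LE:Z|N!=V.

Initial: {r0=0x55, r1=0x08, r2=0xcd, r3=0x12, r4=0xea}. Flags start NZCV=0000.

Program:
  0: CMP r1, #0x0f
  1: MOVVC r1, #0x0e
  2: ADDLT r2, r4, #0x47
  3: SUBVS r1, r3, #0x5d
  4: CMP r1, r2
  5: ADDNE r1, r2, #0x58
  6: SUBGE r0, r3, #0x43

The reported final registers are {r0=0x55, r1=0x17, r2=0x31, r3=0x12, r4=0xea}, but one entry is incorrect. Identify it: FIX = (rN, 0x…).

0: ✓ CMP  NZCV=1000
1: ✓ MOVVC  r1←0x0e
2: ✓ ADDLT  r2←0x31
3: · SUBVS
4: ✓ CMP  NZCV=1000
5: ✓ ADDNE  r1←0x89
6: · SUBGE

FIX = (r1, 0x89)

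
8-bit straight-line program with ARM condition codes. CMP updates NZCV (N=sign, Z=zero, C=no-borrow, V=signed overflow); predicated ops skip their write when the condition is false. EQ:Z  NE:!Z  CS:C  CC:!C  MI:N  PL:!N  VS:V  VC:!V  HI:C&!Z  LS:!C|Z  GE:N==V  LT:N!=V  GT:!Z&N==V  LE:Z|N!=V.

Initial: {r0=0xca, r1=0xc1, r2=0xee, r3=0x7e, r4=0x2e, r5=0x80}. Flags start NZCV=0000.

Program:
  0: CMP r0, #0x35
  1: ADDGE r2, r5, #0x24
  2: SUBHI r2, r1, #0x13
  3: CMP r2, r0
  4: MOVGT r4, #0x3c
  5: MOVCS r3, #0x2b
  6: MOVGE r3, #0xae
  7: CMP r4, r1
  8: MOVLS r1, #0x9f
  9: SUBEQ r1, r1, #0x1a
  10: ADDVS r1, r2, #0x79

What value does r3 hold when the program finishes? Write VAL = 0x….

[0] flags=1010 → (cmp)
[1] flags=1010 GE?F → skip
[2] flags=1010 HI?T → r2=0xae
[3] flags=1000 → (cmp)
[4] flags=1000 GT?F → skip
[5] flags=1000 CS?F → skip
[6] flags=1000 GE?F → skip
[7] flags=0000 → (cmp)
[8] flags=0000 LS?T → r1=0x9f
[9] flags=0000 EQ?F → skip
[10] flags=0000 VS?F → skip

VAL = 0x7e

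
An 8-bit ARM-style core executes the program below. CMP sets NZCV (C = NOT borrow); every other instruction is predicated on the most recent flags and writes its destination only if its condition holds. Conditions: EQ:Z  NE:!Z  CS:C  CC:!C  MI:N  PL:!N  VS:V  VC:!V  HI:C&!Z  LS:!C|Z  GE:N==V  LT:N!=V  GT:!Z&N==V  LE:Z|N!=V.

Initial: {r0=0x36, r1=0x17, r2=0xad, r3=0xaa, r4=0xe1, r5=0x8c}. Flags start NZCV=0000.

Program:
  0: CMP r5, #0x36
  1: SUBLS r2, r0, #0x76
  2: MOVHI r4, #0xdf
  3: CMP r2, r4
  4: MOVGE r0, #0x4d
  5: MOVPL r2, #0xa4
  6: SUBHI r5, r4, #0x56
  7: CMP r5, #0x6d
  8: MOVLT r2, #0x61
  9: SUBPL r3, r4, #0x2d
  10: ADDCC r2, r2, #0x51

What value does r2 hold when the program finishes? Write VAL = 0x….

0: ✓ CMP  NZCV=0011
1: · SUBLS
2: ✓ MOVHI  r4←0xdf
3: ✓ CMP  NZCV=1000
4: · MOVGE
5: · MOVPL
6: · SUBHI
7: ✓ CMP  NZCV=0011
8: ✓ MOVLT  r2←0x61
9: ✓ SUBPL  r3←0xb2
10: · ADDCC

VAL = 0x61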